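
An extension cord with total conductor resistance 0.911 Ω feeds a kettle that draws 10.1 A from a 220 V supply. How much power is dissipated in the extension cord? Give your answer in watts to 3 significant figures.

Only the current and the line resistance are needed for the I²R loss.
The extension cord carries the full 10.1 A.
P_line = I² R_line = (10.10)² × 0.911 = 92.93 W

92.9 W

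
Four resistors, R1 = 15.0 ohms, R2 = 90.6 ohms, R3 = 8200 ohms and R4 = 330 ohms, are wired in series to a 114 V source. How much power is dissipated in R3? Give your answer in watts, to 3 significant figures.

Every series element carries the same I. Get I from the total resistance, then P = I² × R3.
R_total = 15.0 + 90.6 + 8200 + 330 = 8636 Ω
I = V / R_total = 114 / 8636 = 0.01320 A
P_R3 = I² × R3 = (0.01320)² × 8200 = 1.429 W

1.43 W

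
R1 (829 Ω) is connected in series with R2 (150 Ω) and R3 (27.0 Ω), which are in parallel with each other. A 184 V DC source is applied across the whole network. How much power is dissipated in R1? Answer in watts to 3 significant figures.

First combine the parallel branches into one equivalent R_p, then R1 + R_p is a series pair.
R_p = (150×27.0)/(150+27.0) = 22.88 Ω
R_total = 829 + 22.88 = 851.9 Ω
I = V / R_total = 184 / 851.9 = 0.2160 A
All the current flows through R1; use P = I²R.
P_R1 = (0.2160)² × 829 = 38.68 W

38.7 W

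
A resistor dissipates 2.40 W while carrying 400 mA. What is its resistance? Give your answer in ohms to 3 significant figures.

15.0 Ω

The two known quantities fix the third via R = P / I².
R = 2.40 / (0.4000)² = 15.00 Ω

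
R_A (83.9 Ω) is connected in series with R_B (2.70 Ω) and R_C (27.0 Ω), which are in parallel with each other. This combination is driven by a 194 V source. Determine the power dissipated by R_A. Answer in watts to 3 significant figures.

Reduce the parallel pair to R_p first; the network is then a simple series string.
R_p = (2.70×27.0)/(2.70+27.0) = 2.455 Ω
R_total = 83.9 + 2.455 = 86.35 Ω
I = V / R_total = 194 / 86.35 = 2.247 A
The full supply current passes through R_A: P = I²R.
P_R_A = (2.247)² × 83.9 = 423.4 W

423 W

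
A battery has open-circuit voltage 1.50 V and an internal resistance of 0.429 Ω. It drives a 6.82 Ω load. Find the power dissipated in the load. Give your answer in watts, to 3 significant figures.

Find the circuit current first, then P = I²R for the load (series elements share I).
I = ε / (r + R) = 1.50 / (0.429 + 6.82) = 0.2069 A
P_load = I² R = (0.2069)² × 6.82 = 0.2920 W

0.292 W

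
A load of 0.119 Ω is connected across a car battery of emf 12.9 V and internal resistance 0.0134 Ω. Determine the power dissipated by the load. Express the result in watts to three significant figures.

Load and internal resistance form a series loop — compute the loop current, then the load power via I²R.
I = ε / (r + R) = 12.9 / (0.0134 + 0.119) = 97.43 A
P_load = I² R = (97.43)² × 0.119 = 1130 W

1130 W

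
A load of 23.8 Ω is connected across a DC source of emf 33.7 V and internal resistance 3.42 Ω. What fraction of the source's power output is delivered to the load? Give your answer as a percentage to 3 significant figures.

87.4 %

The source delivers εI, of which I²R reaches the load and I²r is lost; since I is common, η = R/(R+r).
η = R / (R + r) = 23.8 / (23.8 + 3.42) = 0.8744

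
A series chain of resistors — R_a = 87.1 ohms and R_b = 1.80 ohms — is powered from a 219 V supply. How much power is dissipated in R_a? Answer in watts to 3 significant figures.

529 W

The current is common to all series resistors; compute it, then apply P = I²R for the target.
R_total = 87.1 + 1.80 = 88.90 Ω
I = V / R_total = 219 / 88.90 = 2.463 A
P_R_a = I² × R_a = (2.463)² × 87.1 = 528.6 W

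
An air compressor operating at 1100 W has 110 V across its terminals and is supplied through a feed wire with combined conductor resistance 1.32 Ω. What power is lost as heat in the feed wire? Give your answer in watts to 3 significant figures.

Only the current and the line resistance are needed for the I²R loss.
I = P / V = 1100 / 110 = 10.00 A through the feed wire.
P_line = I² R_line = (10.00)² × 1.32 = 132.0 W

132 W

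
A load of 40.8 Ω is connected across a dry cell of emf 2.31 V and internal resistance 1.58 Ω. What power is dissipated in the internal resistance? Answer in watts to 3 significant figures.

The source's internal resistance is just another series element carrying I; its dissipation is I²r.
I = ε / (r + R) = 2.31 / (1.58 + 40.8) = 0.05451 A
P_int = I² r = (0.05451)² × 1.58 = 0.004694 W

0.00469 W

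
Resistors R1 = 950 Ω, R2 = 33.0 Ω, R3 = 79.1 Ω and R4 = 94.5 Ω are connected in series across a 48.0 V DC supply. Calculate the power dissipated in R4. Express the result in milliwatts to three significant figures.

The current is common to all series resistors; compute it, then apply P = I²R for the target.
R_total = 950 + 33.0 + 79.1 + 94.5 = 1157 Ω
I = V / R_total = 48.0 / 1157 = 0.04150 A
P_R4 = I² × R4 = (0.04150)² × 94.5 = 0.1628 W

163 mW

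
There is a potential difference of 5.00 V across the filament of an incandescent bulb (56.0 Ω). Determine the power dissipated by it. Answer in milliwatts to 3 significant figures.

446 mW

Voltage and resistance are given, so P = V²/R is the one-step route.
P = (5.00 V)² / 56.0 Ω = 0.4464 W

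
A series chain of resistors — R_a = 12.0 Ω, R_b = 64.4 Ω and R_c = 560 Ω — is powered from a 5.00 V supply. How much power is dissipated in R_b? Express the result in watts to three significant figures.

0.00398 W

The current is common to all series resistors; compute it, then apply P = I²R for the target.
R_total = 12.0 + 64.4 + 560 = 636.4 Ω
I = V / R_total = 5.00 / 636.4 = 0.007857 A
P_R_b = I² × R_b = (0.007857)² × 64.4 = 0.003975 W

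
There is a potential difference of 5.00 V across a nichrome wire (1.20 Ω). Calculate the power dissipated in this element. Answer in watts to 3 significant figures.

20.8 W

V and R are stated; P = V²/R avoids computing the current.
P = (5.00 V)² / 1.20 Ω = 20.83 W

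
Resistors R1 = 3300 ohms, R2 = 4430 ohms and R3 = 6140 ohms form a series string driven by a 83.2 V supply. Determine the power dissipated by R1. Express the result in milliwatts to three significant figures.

Since the resistors are in series they all carry the loop current I = V/R_total; the power in any one is I²R.
R_total = 3300 + 4430 + 6140 = 13870 Ω
I = V / R_total = 83.2 / 13870 = 0.005999 A
P_R1 = I² × R1 = (0.005999)² × 3300 = 0.1187 W

119 mW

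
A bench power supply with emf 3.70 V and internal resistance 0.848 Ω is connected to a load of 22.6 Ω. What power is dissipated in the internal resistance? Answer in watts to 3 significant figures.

r is in series with the load, so it carries the full circuit current — the loss in it is I²r.
I = ε / (r + R) = 3.70 / (0.848 + 22.6) = 0.1578 A
P_int = I² r = (0.1578)² × 0.848 = 0.02111 W

0.0211 W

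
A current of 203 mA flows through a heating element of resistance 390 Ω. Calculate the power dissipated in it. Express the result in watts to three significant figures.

Knowing I and R, the power is just I²R — no need to find V first.
P = (0.2030 A)² × 390 Ω = 16.07 W

16.1 W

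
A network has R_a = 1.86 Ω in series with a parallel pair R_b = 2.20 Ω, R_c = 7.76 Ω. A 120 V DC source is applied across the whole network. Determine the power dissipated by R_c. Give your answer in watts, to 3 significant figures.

Replace R_b and R_c with their parallel equivalent so the circuit becomes R_a in series with R_p.
R_p = (2.20×7.76)/(2.20+7.76) = 1.714 Ω
R_total = 1.86 + 1.714 = 3.574 Ω
I = V / R_total = 120 / 3.574 = 33.58 A
Voltage across the parallel pair: V_p = I × R_p = 33.58 × 1.714 = 57.55 V
R_c sees V_p directly, so P = V_p² / R_c.
P_R_c = (57.55)² / 7.76 = 426.8 W

427 W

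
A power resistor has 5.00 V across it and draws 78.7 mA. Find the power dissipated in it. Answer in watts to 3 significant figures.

0.394 W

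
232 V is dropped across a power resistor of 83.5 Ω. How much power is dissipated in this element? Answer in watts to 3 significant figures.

645 W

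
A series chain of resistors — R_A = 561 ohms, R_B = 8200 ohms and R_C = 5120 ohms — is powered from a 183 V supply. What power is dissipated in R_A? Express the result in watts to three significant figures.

0.0975 W

Every series element carries the same I. Get I from the total resistance, then P = I² × R_A.
R_total = 561 + 8200 + 5120 = 13880 Ω
I = V / R_total = 183 / 13880 = 0.01318 A
P_R_A = I² × R_A = (0.01318)² × 561 = 0.09750 W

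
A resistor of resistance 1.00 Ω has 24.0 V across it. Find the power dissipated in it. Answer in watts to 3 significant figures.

576 W

We know the drop across the element and its resistance — P = V²/R, one step.
P = (24.0 V)² / 1.00 Ω = 576.0 W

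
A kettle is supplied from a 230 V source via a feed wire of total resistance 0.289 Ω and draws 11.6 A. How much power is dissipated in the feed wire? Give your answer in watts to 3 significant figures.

38.9 W

The feed wire is a series resistance carrying the load current; its dissipation is I²R_line.
The feed wire carries the full 11.6 A.
P_line = I² R_line = (11.60)² × 0.289 = 38.89 W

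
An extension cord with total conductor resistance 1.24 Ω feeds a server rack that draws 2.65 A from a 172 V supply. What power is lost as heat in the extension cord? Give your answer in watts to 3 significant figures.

8.71 W

Line loss is just I²R for the cable — we know both I and R_line directly.
The extension cord carries the full 2.65 A.
P_line = I² R_line = (2.650)² × 1.24 = 8.708 W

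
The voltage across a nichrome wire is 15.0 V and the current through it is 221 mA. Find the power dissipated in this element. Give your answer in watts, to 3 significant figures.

3.31 W

With V and I both given, power follows immediately from P = V I.
P = 15.0 V × 0.2210 A = 3.315 W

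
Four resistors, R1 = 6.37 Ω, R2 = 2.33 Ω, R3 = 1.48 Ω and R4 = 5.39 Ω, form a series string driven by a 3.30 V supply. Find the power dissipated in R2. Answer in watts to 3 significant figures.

The current is common to all series resistors; compute it, then apply P = I²R for the target.
R_total = 6.37 + 2.33 + 1.48 + 5.39 = 15.57 Ω
I = V / R_total = 3.30 / 15.57 = 0.2119 A
P_R2 = I² × R2 = (0.2119)² × 2.33 = 0.1047 W

0.105 W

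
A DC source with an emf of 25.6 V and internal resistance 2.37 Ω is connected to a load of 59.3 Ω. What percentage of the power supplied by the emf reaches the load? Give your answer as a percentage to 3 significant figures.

96.2 %

Efficiency is P_load / P_total. With a series r and R sharing the same I, P = I²R for each, so η = R/(R+r).
η = R / (R + r) = 59.3 / (59.3 + 2.37) = 0.9616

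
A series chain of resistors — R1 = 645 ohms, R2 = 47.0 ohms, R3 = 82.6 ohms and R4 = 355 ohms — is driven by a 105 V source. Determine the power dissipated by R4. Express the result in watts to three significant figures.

Every series element carries the same I. Get I from the total resistance, then P = I² × R4.
R_total = 645 + 47.0 + 82.6 + 355 = 1130 Ω
I = V / R_total = 105 / 1130 = 0.09295 A
P_R4 = I² × R4 = (0.09295)² × 355 = 3.067 W

3.07 W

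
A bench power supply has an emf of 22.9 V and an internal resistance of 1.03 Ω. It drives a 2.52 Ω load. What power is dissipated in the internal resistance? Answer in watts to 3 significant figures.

Internal loss is I²r, with I set by the total series resistance r+R.
I = ε / (r + R) = 22.9 / (1.03 + 2.52) = 6.451 A
P_int = I² r = (6.451)² × 1.03 = 42.86 W

42.9 W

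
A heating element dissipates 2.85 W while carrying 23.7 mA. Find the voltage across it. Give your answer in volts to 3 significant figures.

Inverting the appropriate power form: V = P / I.
V = 2.85 / 0.02370 = 120.3 V

120 V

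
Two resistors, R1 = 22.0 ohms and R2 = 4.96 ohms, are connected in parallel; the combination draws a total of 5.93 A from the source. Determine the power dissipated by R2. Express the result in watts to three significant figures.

Only the total current is stated, so first find the parallel equivalent to get the voltage across the combination.
1/R_eq = 1/22.0 + 1/4.96 ⇒ R_eq = 4.047 Ω
V = I_total × R_eq = 5.930 × 4.047 = 24.00 V
P_R2 = V² / R2 = (24.00)² / 4.96 = 116.1 W

116 W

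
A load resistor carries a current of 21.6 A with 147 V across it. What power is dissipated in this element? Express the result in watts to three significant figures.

3180 W

V and I are known directly — P = V I, no intermediate step needed.
P = 147 V × 21.60 A = 3175 W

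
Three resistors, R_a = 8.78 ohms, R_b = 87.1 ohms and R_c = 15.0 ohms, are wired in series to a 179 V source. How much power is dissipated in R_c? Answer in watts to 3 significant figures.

39.1 W

In a series string the same current flows through every resistor — find that current, then P = I²R for the one we want.
R_total = 8.78 + 87.1 + 15.0 = 110.9 Ω
I = V / R_total = 179 / 110.9 = 1.614 A
P_R_c = I² × R_c = (1.614)² × 15.0 = 39.09 W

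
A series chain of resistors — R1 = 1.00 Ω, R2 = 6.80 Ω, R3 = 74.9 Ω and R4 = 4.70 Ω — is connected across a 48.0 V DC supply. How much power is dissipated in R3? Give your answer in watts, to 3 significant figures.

Since the resistors are in series they all carry the loop current I = V/R_total; the power in any one is I²R.
R_total = 1.00 + 6.80 + 74.9 + 4.70 = 87.40 Ω
I = V / R_total = 48.0 / 87.40 = 0.5492 A
P_R3 = I² × R3 = (0.5492)² × 74.9 = 22.59 W

22.6 W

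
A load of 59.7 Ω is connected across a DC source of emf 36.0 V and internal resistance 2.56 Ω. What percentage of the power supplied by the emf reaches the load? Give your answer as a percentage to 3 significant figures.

η = P_load/(P_load+P_int) = I²R/(I²R+I²r) = R/(R+r) — the I² cancels for series elements.
η = R / (R + r) = 59.7 / (59.7 + 2.56) = 0.9589

95.9 %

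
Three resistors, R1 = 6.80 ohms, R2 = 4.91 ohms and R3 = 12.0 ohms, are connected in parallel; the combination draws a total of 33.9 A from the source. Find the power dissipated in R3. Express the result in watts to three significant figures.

The branches share the same voltage, but only the total current is given — find V from the equivalent resistance first.
1/R_eq = 1/6.80 + 1/4.91 + 1/12.0 ⇒ R_eq = 2.304 Ω
V = I_total × R_eq = 33.90 × 2.304 = 78.10 V
P_R3 = V² / R3 = (78.10)² / 12.0 = 508.3 W

508 W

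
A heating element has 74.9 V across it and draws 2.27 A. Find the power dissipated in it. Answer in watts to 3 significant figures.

Since both terminal voltage and current are stated, P = V I gives the power in one step.
P = 74.9 V × 2.270 A = 170.0 W

170 W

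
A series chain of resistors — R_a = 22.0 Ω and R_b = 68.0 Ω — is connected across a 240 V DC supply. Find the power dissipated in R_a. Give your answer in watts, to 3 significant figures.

156 W

Series elements share the same current, so find I first, then use P = I²R.
R_total = 22.0 + 68.0 = 90.00 Ω
I = V / R_total = 240 / 90.00 = 2.667 A
P_R_a = I² × R_a = (2.667)² × 22.0 = 156.4 W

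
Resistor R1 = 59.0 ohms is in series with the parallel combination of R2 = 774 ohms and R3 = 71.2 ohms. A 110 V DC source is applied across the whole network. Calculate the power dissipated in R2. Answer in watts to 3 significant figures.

First combine the parallel branches into one equivalent R_p, then R1 + R_p is a series pair.
R_p = (774×71.2)/(774+71.2) = 65.20 Ω
R_total = 59.0 + 65.20 = 124.2 Ω
I = V / R_total = 110 / 124.2 = 0.8857 A
Voltage across the parallel pair: V_p = I × R_p = 0.8857 × 65.20 = 57.75 V
R2 sees V_p directly, so P = V_p² / R2.
P_R2 = (57.75)² / 774 = 4.308 W

4.31 W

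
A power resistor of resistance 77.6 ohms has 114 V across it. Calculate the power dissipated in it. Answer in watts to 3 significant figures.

167 W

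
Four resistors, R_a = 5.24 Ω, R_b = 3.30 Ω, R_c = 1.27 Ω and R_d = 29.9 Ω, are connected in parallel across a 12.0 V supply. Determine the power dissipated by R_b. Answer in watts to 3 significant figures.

43.6 W

R_b sits directly across the source, so P = V²/R with V = 12.0 V.
P_R_b = V² / R_b = (12.0)² / 3.30 Ω = 43.64 W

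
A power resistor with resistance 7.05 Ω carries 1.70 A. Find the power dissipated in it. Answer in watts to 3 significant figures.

Current and resistance are given, so P = I²R is the direct form.
P = (1.700 A)² × 7.05 Ω = 20.37 W

20.4 W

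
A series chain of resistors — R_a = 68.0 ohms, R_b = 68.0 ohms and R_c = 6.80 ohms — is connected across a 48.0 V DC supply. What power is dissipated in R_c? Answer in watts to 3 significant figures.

0.768 W

Every series element carries the same I. Get I from the total resistance, then P = I² × R_c.
R_total = 68.0 + 68.0 + 6.80 = 142.8 Ω
I = V / R_total = 48.0 / 142.8 = 0.3361 A
P_R_c = I² × R_c = (0.3361)² × 6.80 = 0.7683 W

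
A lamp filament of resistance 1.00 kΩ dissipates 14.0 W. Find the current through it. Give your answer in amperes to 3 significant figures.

Inverting the appropriate power form: I = √(P / R).
I = √(14.0 / 1000) = 0.1183 A

0.118 A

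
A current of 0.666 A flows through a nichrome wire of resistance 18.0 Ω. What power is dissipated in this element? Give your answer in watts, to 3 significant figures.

7.98 W

With I and R stated, P = I²R applies in one step.
P = (0.6660 A)² × 18.0 Ω = 7.984 W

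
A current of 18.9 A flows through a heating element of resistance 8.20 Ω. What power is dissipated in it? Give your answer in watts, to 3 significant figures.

2930 W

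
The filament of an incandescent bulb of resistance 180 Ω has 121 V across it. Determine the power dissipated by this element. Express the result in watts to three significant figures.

Voltage and resistance are given, so P = V²/R is the one-step route.
P = (121 V)² / 180 Ω = 81.34 W

81.3 W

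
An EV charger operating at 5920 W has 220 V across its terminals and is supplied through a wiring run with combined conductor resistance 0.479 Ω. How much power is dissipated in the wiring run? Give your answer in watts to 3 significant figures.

347 W

The wiring run is a series resistance carrying the load current; its dissipation is I²R_line.
I = P / V = 5920 / 220 = 26.91 A through the wiring run.
P_line = I² R_line = (26.91)² × 0.479 = 346.8 W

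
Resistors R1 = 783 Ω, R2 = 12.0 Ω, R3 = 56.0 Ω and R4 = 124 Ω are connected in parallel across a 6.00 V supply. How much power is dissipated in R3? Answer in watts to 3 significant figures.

0.643 W

The supply voltage appears across each parallel branch — just use P = V²/R3.
P_R3 = V² / R3 = (6.00)² / 56.0 Ω = 0.6429 W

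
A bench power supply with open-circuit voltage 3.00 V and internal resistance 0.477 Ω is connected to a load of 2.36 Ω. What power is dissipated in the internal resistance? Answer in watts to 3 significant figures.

0.533 W

The source's internal resistance is just another series element carrying I; its dissipation is I²r.
I = ε / (r + R) = 3.00 / (0.477 + 2.36) = 1.057 A
P_int = I² r = (1.057)² × 0.477 = 0.5334 W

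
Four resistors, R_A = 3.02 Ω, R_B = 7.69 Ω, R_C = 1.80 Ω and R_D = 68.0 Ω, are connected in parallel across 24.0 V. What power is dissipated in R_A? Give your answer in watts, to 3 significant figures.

191 W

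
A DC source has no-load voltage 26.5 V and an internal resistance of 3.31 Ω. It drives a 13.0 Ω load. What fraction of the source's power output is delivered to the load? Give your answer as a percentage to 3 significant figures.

79.7 %

Efficiency is P_load / P_total. With a series r and R sharing the same I, P = I²R for each, so η = R/(R+r).
η = R / (R + r) = 13.0 / (13.0 + 3.31) = 0.7971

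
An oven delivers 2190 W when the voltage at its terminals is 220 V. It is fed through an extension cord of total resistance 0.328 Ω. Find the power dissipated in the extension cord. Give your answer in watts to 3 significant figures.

The extension cord is a series resistance carrying the load current; its dissipation is I²R_line.
I = P / V = 2190 / 220 = 9.955 A through the extension cord.
P_line = I² R_line = (9.955)² × 0.328 = 32.50 W

32.5 W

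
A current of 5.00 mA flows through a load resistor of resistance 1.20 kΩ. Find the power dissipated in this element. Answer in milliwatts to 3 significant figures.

30.0 mW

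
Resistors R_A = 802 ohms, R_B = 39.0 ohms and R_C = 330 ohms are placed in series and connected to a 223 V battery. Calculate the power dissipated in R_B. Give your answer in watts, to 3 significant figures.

1.41 W

Series elements share the same current, so find I first, then use P = I²R.
R_total = 802 + 39.0 + 330 = 1171 Ω
I = V / R_total = 223 / 1171 = 0.1904 A
P_R_B = I² × R_B = (0.1904)² × 39.0 = 1.414 W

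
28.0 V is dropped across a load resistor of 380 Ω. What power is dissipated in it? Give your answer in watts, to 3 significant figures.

2.06 W

With V across and R both known, P = V²/R gives the dissipation directly.
P = (28.0 V)² / 380 Ω = 2.063 W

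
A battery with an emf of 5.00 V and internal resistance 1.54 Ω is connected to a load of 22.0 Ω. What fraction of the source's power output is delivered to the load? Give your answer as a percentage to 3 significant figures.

Both r and R carry the same current, so the power split is just the resistance split: η = R/(R+r).
η = R / (R + r) = 22.0 / (22.0 + 1.54) = 0.9346

93.5 %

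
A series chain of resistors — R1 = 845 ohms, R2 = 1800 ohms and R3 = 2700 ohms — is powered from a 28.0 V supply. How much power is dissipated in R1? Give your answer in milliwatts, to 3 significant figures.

Every series element carries the same I. Get I from the total resistance, then P = I² × R1.
R_total = 845 + 1800 + 2700 = 5345 Ω
I = V / R_total = 28.0 / 5345 = 0.005239 A
P_R1 = I² × R1 = (0.005239)² × 845 = 0.02319 W

23.2 mW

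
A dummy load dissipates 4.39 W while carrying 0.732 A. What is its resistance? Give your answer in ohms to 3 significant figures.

8.19 Ω

Inverting the appropriate power form: R = P / I².
R = 4.39 / (0.7320)² = 8.193 Ω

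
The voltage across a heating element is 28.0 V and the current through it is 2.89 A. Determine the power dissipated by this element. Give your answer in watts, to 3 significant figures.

80.9 W

V and I are known directly — P = V I, no intermediate step needed.
P = 28.0 V × 2.890 A = 80.92 W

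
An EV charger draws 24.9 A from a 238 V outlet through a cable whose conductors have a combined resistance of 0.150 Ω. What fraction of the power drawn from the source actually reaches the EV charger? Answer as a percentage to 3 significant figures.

98.4 %

The cable carries the full 24.9 A.
P_line = I² R_line = (24.90)² × 0.150 = 93.00 W
P_source = V I = 238 × 24.90 = 5926 W; P_load = 5833 W
η = P_load / P_source = 5833 / 5926 = 0.9843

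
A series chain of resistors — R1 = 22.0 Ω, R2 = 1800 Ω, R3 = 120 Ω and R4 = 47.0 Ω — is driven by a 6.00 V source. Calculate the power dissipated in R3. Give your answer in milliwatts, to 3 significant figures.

The current is common to all series resistors; compute it, then apply P = I²R for the target.
R_total = 22.0 + 1800 + 120 + 47.0 = 1989 Ω
I = V / R_total = 6.00 / 1989 = 0.003017 A
P_R3 = I² × R3 = (0.003017)² × 120 = 0.001092 W

1.09 mW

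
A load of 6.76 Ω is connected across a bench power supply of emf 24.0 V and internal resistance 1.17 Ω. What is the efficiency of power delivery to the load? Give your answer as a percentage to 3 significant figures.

85.2 %

The source delivers εI, of which I²R reaches the load and I²r is lost; since I is common, η = R/(R+r).
η = R / (R + r) = 6.76 / (6.76 + 1.17) = 0.8525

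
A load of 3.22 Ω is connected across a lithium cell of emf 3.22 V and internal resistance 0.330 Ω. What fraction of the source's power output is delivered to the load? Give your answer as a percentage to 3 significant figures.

90.7 %

η = P_load/(P_load+P_int) = I²R/(I²R+I²r) = R/(R+r) — the I² cancels for series elements.
η = R / (R + r) = 3.22 / (3.22 + 0.330) = 0.9070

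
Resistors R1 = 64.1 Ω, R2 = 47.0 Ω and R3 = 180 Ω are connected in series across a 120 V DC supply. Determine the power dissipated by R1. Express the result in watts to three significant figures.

In a series string the same current flows through every resistor — find that current, then P = I²R for the one we want.
R_total = 64.1 + 47.0 + 180 = 291.1 Ω
I = V / R_total = 120 / 291.1 = 0.4122 A
P_R1 = I² × R1 = (0.4122)² × 64.1 = 10.89 W

10.9 W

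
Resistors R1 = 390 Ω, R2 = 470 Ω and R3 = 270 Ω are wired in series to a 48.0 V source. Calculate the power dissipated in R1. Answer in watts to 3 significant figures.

In a series string the same current flows through every resistor — find that current, then P = I²R for the one we want.
R_total = 390 + 470 + 270 = 1130 Ω
I = V / R_total = 48.0 / 1130 = 0.04248 A
P_R1 = I² × R1 = (0.04248)² × 390 = 0.7037 W

0.704 W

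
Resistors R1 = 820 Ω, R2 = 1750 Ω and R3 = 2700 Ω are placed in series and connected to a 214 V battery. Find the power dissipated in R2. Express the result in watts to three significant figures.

2.89 W

Since the resistors are in series they all carry the loop current I = V/R_total; the power in any one is I²R.
R_total = 820 + 1750 + 2700 = 5270 Ω
I = V / R_total = 214 / 5270 = 0.04061 A
P_R2 = I² × R2 = (0.04061)² × 1750 = 2.886 W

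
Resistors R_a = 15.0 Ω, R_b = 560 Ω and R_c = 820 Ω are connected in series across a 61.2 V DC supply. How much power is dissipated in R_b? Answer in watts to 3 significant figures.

In a series string the same current flows through every resistor — find that current, then P = I²R for the one we want.
R_total = 15.0 + 560 + 820 = 1395 Ω
I = V / R_total = 61.2 / 1395 = 0.04387 A
P_R_b = I² × R_b = (0.04387)² × 560 = 1.078 W

1.08 W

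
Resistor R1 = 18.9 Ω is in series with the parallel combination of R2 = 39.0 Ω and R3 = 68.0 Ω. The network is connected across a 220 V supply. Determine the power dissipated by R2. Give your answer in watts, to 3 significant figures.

Replace R2 and R3 with their parallel equivalent so the circuit becomes R1 in series with R_p.
R_p = (39.0×68.0)/(39.0+68.0) = 24.79 Ω
R_total = 18.9 + 24.79 = 43.69 Ω
I = V / R_total = 220 / 43.69 = 5.036 A
Voltage across the parallel pair: V_p = I × R_p = 5.036 × 24.79 = 124.8 V
R2 sees V_p directly, so P = V_p² / R2.
P_R2 = (124.8)² / 39.0 = 399.5 W

399 W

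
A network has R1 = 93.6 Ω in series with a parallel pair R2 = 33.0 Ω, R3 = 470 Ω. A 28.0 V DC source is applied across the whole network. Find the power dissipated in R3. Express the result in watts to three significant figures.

0.102 W

Collapse R2‖R3 to a single equivalent, reducing the network to two series elements.
R_p = (33.0×470)/(33.0+470) = 30.83 Ω
R_total = 93.6 + 30.83 = 124.4 Ω
I = V / R_total = 28.0 / 124.4 = 0.2250 A
Voltage across the parallel pair: V_p = I × R_p = 0.2250 × 30.83 = 6.938 V
R3 is across V_p, so use P = V²/R for that branch.
P_R3 = (6.938)² / 470 = 0.1024 W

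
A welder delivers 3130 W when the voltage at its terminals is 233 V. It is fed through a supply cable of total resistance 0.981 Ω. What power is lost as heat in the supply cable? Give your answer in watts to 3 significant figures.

Only the current and the line resistance are needed for the I²R loss.
I = P / V = 3130 / 233 = 13.43 A through the supply cable.
P_line = I² R_line = (13.43)² × 0.981 = 177.0 W

177 W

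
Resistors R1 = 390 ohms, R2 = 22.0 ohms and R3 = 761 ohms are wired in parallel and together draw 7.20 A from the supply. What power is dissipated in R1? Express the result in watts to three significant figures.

54.6 W

Only the total current is stated, so first find the parallel equivalent to get the voltage across the combination.
1/R_eq = 1/390 + 1/22.0 + 1/761 ⇒ R_eq = 20.27 Ω
V = I_total × R_eq = 7.200 × 20.27 = 145.9 V
P_R1 = V² / R1 = (145.9)² / 390 = 54.62 W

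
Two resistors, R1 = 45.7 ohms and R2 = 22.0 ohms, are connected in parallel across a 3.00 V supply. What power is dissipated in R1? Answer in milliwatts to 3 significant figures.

197 mW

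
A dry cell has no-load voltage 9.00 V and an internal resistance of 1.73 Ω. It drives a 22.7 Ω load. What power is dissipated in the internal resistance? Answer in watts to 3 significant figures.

0.235 W

The internal resistance carries the same current as the load; P_int = I²r.
I = ε / (r + R) = 9.00 / (1.73 + 22.7) = 0.3684 A
P_int = I² r = (0.3684)² × 1.73 = 0.2348 W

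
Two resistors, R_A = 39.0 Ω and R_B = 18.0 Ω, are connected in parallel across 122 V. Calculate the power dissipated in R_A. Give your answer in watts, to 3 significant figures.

382 W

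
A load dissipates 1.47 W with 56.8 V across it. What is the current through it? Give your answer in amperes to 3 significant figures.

0.0259 A

Rearranging the power relation for the two known quantities gives I = P / V.
I = 1.47 / 56.8 = 0.02588 A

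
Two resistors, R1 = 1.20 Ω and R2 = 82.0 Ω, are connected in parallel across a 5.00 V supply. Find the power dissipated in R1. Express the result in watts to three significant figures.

20.8 W

The supply voltage appears across each parallel branch — just use P = V²/R1.
P_R1 = V² / R1 = (5.00)² / 1.20 Ω = 20.83 W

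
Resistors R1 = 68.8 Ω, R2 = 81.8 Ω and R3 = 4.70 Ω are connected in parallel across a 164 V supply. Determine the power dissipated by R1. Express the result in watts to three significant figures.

Parallel branches share the same voltage; P = V²/R gives the branch power in one step.
P_R1 = V² / R1 = (164)² / 68.8 Ω = 390.9 W

391 W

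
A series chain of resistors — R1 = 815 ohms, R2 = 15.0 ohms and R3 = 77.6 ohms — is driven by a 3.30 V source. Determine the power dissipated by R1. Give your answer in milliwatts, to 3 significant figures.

10.8 mW

In a series string the same current flows through every resistor — find that current, then P = I²R for the one we want.
R_total = 815 + 15.0 + 77.6 = 907.6 Ω
I = V / R_total = 3.30 / 907.6 = 0.003636 A
P_R1 = I² × R1 = (0.003636)² × 815 = 0.01077 W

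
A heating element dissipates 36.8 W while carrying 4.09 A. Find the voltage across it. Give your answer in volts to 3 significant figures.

9.00 V

Inverting the appropriate power form: V = P / I.
V = 36.8 / 4.090 = 8.998 V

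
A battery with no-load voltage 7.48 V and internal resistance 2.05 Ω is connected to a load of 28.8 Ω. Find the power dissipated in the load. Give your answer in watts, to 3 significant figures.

With r and R in series, I = ε/(r+R); the load dissipates I²R.
I = ε / (r + R) = 7.48 / (2.05 + 28.8) = 0.2425 A
P_load = I² R = (0.2425)² × 28.8 = 1.693 W

1.69 W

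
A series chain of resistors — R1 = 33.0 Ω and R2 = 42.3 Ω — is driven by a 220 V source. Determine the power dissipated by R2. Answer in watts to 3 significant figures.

Since the resistors are in series they all carry the loop current I = V/R_total; the power in any one is I²R.
R_total = 33.0 + 42.3 = 75.30 Ω
I = V / R_total = 220 / 75.30 = 2.922 A
P_R2 = I² × R2 = (2.922)² × 42.3 = 361.1 W

361 W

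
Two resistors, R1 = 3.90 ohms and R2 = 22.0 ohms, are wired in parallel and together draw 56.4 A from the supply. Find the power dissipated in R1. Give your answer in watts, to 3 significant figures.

8950 W

Parallel branches share V, not I — compute V via R_eq, then use V²/R for the target branch.
1/R_eq = 1/3.90 + 1/22.0 ⇒ R_eq = 3.313 Ω
V = I_total × R_eq = 56.40 × 3.313 = 186.8 V
P_R1 = V² / R1 = (186.8)² / 3.90 = 8951 W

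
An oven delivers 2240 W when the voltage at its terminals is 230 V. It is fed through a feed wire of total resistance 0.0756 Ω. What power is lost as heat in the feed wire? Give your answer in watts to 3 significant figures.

7.17 W

The feed wire is a series resistance carrying the load current; its dissipation is I²R_line.
I = P / V = 2240 / 230 = 9.739 A through the feed wire.
P_line = I² R_line = (9.739)² × 0.0756 = 7.171 W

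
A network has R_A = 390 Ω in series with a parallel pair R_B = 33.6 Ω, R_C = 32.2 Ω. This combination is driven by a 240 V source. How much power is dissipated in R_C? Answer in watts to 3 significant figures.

Collapse R_B‖R_C to a single equivalent, reducing the network to two series elements.
R_p = (33.6×32.2)/(33.6+32.2) = 16.44 Ω
R_total = 390 + 16.44 = 406.4 Ω
I = V / R_total = 240 / 406.4 = 0.5905 A
Voltage across the parallel pair: V_p = I × R_p = 0.5905 × 16.44 = 9.709 V
R_C is across V_p, so use P = V²/R for that branch.
P_R_C = (9.709)² / 32.2 = 2.928 W

2.93 W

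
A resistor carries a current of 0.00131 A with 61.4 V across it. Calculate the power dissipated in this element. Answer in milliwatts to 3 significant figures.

80.4 mW

V and I are known directly — P = V I, no intermediate step needed.
P = 61.4 V × 0.001310 A = 0.08043 W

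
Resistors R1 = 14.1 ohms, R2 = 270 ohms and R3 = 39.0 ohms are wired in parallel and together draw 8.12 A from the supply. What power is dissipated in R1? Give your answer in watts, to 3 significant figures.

Parallel branches share V, not I — compute V via R_eq, then use V²/R for the target branch.
1/R_eq = 1/14.1 + 1/270 + 1/39.0 ⇒ R_eq = 9.973 Ω
V = I_total × R_eq = 8.120 × 9.973 = 80.98 V
P_R1 = V² / R1 = (80.98)² / 14.1 = 465.1 W

465 W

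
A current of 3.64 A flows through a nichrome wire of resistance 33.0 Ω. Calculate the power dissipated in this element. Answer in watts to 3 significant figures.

437 W

Current and resistance are given, so P = I²R is the direct form.
P = (3.640 A)² × 33.0 Ω = 437.2 W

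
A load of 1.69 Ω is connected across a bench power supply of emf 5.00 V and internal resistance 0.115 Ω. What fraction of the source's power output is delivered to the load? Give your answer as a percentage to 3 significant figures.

93.6 %

Both r and R carry the same current, so the power split is just the resistance split: η = R/(R+r).
η = R / (R + r) = 1.69 / (1.69 + 0.115) = 0.9363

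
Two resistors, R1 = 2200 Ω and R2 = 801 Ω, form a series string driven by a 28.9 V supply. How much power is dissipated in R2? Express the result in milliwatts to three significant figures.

Since the resistors are in series they all carry the loop current I = V/R_total; the power in any one is I²R.
R_total = 2200 + 801 = 3001 Ω
I = V / R_total = 28.9 / 3001 = 0.009630 A
P_R2 = I² × R2 = (0.009630)² × 801 = 0.07428 W

74.3 mW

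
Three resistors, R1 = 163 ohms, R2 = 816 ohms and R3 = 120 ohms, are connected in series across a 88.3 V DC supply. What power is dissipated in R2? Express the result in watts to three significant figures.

5.27 W

Since the resistors are in series they all carry the loop current I = V/R_total; the power in any one is I²R.
R_total = 163 + 816 + 120 = 1099 Ω
I = V / R_total = 88.3 / 1099 = 0.08035 A
P_R2 = I² × R2 = (0.08035)² × 816 = 5.268 W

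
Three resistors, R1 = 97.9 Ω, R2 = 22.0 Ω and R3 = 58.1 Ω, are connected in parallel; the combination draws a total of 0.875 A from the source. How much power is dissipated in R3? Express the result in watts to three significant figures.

Parallel branches share V, not I — compute V via R_eq, then use V²/R for the target branch.
1/R_eq = 1/97.9 + 1/22.0 + 1/58.1 ⇒ R_eq = 13.72 Ω
V = I_total × R_eq = 0.8750 × 13.72 = 12.01 V
P_R3 = V² / R3 = (12.01)² / 58.1 = 2.481 W

2.48 W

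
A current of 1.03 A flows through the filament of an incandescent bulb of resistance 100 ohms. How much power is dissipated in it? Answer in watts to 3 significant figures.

The current through and the resistance of the element are both given; use P = I²R.
P = (1.030 A)² × 100 Ω = 106.1 W

106 W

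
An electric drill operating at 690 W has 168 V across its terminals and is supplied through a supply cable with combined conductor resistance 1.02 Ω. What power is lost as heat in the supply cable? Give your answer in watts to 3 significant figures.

Only the current and the line resistance are needed for the I²R loss.
I = P / V = 690 / 168 = 4.107 A through the supply cable.
P_line = I² R_line = (4.107)² × 1.02 = 17.21 W

17.2 W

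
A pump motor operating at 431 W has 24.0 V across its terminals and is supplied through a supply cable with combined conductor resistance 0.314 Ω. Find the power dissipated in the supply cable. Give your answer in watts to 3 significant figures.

Line loss is just I²R for the cable — we know both I and R_line directly.
I = P / V = 431 / 24.0 = 17.96 A through the supply cable.
P_line = I² R_line = (17.96)² × 0.314 = 101.3 W

101 W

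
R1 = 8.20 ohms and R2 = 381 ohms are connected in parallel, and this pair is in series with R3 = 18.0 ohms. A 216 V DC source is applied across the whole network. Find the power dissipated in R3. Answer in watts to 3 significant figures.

Combine R1 and R2 into their parallel equivalent first, reducing the network to two series resistors.
R_p = (8.20×381)/(8.20+381) = 8.027 Ω
R_total = R_p + 18.0 = 8.027 + 18.0 = 26.03 Ω
I = V / R_total = 216 / 26.03 = 8.299 A
R3 carries the full series current, so P = I²R.
P_R3 = (8.299)² × 18.0 = 1240 W

1240 W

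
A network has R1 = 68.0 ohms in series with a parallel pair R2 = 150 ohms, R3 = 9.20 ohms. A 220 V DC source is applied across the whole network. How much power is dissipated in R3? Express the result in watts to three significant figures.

67.3 W

First combine the parallel branches into one equivalent R_p, then R1 + R_p is a series pair.
R_p = (150×9.20)/(150+9.20) = 8.668 Ω
R_total = 68.0 + 8.668 = 76.67 Ω
I = V / R_total = 220 / 76.67 = 2.870 A
Voltage across the parallel pair: V_p = I × R_p = 2.870 × 8.668 = 24.87 V
R3 is across V_p, so use P = V²/R for that branch.
P_R3 = (24.87)² / 9.20 = 67.25 W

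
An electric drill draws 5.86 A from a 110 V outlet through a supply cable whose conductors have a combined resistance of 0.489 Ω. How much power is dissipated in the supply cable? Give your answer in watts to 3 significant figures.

16.8 W

The supply cable and load are in series, so the same current flows in both; the loss is I²R_line.
The supply cable carries the full 5.86 A.
P_line = I² R_line = (5.860)² × 0.489 = 16.79 W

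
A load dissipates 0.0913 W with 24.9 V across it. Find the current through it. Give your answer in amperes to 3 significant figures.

Rearranging the power relation for the two known quantities gives I = P / V.
I = 0.0913 / 24.9 = 0.003667 A

0.00367 A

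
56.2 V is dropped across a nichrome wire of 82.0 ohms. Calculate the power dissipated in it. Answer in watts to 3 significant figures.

38.5 W

Voltage and resistance are given, so P = V²/R is the one-step route.
P = (56.2 V)² / 82.0 Ω = 38.52 W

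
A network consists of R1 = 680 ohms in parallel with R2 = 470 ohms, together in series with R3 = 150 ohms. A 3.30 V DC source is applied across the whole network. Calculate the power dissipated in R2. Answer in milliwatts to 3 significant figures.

Combine R1 and R2 into their parallel equivalent first, reducing the network to two series resistors.
R_p = (680×470)/(680+470) = 277.9 Ω
R_total = R_p + 150 = 277.9 + 150 = 427.9 Ω
I = V / R_total = 3.30 / 427.9 = 0.007712 A
Voltage across the parallel pair: V_p = I × R_p = 0.007712 × 277.9 = 2.143 V
R2 sits across V_p; its power is V_p²/R.
P_R2 = (2.143)² / 470 = 0.009773 W

9.77 mW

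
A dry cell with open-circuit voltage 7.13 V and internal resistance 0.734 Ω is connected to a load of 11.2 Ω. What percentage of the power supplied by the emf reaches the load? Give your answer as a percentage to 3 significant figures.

93.8 %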